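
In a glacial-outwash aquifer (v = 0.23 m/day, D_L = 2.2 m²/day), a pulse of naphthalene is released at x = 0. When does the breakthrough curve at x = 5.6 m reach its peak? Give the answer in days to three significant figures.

6.60 days

For the 1D instantaneous-source solution, setting ∂C/∂t = 0 at fixed x gives v²t² + 2Dt − x² = 0, so t = (√(D² + v²x²) − D)/v².
√(D² + v²x²) = √(2.2² + 0.23² × 5.6²) = 2.549; v² = 0.0529.
t = (2.549 − 2.2)/0.0529 = 6.60 days (vs. the pure-advection estimate x/v = 24.3 d).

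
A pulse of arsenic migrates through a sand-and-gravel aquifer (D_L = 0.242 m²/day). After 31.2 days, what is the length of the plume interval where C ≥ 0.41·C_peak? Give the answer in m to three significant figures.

The plume is Gaussian with σ = √(2Dt) = √(2 × 0.242 × 31.2) = 3.886 m.
C/C_peak = exp(−Δx²/(2σ²)) = 0.41 ⇒ Δx = σ·√(−2 ln 0.41) = 3.886 × 1.335 = 5.188 m.
Width = 2Δx = 10.4 m.

10.4 m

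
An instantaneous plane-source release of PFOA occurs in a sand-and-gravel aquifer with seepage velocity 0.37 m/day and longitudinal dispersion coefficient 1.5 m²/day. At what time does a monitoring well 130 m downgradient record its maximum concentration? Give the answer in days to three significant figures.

341 days

For the 1D instantaneous-source solution, setting ∂C/∂t = 0 at fixed x gives v²t² + 2Dt − x² = 0, so t = (√(D² + v²x²) − D)/v².
√(D² + v²x²) = √(1.5² + 0.37² × 130²) = 48.12; v² = 0.1369.
t = (48.12 − 1.5)/0.1369 = 341 days (vs. the pure-advection estimate x/v = 351 d).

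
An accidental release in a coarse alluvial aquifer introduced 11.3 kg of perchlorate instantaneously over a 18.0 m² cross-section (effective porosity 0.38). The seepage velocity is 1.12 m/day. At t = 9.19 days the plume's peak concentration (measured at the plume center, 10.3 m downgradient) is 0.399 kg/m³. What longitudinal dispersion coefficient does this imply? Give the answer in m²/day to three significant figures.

At the plume center C_max = M/(n_e·A·√(4πDt)), so D = M²/(4πt·(n_e·A·C_max)²).
n_e·A·C_max = 0.38 × 18.0 × 0.399 = 2.729 kg/m.
D = 11.3²/(4π × 9.19 × 2.729²) = 0.148 m²/day.

0.148 m²/day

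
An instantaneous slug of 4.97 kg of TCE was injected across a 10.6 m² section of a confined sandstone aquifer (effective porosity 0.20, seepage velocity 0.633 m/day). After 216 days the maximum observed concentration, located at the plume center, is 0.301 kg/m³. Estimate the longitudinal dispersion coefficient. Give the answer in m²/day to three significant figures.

0.0223 m²/day

At the plume center C_max = M/(n_e·A·√(4πDt)), so D = M²/(4πt·(n_e·A·C_max)²).
n_e·A·C_max = 0.20 × 10.6 × 0.301 = 0.6381 kg/m.
D = 4.97²/(4π × 216 × 0.6381²) = 0.0223 m²/day.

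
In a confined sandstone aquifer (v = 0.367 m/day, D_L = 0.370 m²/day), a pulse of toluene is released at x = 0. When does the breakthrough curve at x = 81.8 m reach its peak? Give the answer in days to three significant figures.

For the 1D instantaneous-source solution, setting ∂C/∂t = 0 at fixed x gives v²t² + 2Dt − x² = 0, so t = (√(D² + v²x²) − D)/v².
√(D² + v²x²) = √(0.370² + 0.367² × 81.8²) = 30.02; v² = 0.134689.
t = (30.02 − 0.370)/0.134689 = 220 days (vs. the pure-advection estimate x/v = 223 d).

220 days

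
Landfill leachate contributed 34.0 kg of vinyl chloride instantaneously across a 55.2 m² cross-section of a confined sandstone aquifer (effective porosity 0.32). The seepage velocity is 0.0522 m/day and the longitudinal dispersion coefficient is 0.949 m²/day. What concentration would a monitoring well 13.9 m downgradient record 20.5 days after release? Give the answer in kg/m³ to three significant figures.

For an instantaneous plane source, C(x,t) = M/(n_e·A·√(4πDt)) · exp(−(x−vt)²/(4Dt)), with n_e·A the pore (flow) area.
Plume center vt = 0.0522 × 20.5 = 1.0701 m, so the well at 13.9 m is 12.8299 m downgradient of the peak.
√(4πDt) = 15.64 m, giving peak height M/(n_e·A·√(4πDt)) = 34.0/(0.32 × 55.2 × 15.64) = 0.1231 kg/m³.
(x−vt)²/(4Dt) = (12.8299)²/(4 × 0.949 × 20.5) = 2.115; exp(−2.115) = 0.1206.
C = 0.1231 × 0.1206 = 0.0148 kg/m³.

0.0148 kg/m³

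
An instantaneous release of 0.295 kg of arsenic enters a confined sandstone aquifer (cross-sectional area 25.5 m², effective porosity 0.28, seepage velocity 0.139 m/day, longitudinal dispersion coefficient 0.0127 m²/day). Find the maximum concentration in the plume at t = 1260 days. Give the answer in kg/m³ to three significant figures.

The peak of an instantaneous 1D plume sits at x = vt; there the Gaussian factor is 1 and C_max = M/(n_e·A·√(4πDt)), where n_e·A is the pore area the mass is dissolved in.
√(4πDt) = √(4π × 0.0127 × 1260) = 14.18 m, so C_max = 0.295/(0.28 × 25.5 × 14.18) = 0.00291 kg/m³.

0.00291 kg/m³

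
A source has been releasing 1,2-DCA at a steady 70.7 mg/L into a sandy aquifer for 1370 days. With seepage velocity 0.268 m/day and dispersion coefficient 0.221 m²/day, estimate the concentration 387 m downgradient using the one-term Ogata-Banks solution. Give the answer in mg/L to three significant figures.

For a continuous step input, C/C₀ ≈ ½·erfc((x−vt)/(2√(Dt))).
vt = 0.268 × 1370 = 367.16 m and 2√(Dt) = 2√(0.221 × 1370) = 34.80 m.
Argument (x−vt)/(2√(Dt)) = (387 − 367.16)/34.80 = 0.5701; ½·erfc(0.5701) = 0.2101.
C = 70.7 × 0.2101 = 14.9 mg/L.

14.9 mg/L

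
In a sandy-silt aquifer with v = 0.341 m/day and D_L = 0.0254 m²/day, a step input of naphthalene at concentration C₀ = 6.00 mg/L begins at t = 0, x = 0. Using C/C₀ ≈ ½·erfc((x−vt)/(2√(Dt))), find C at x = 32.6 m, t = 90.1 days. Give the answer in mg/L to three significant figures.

For a continuous step input, C/C₀ ≈ ½·erfc((x−vt)/(2√(Dt))).
vt = 0.341 × 90.1 = 30.7241 m and 2√(Dt) = 2√(0.0254 × 90.1) = 3.026 m.
Argument (x−vt)/(2√(Dt)) = (32.6 − 30.7241)/3.026 = 0.6199; ½·erfc(0.6199) = 0.1903.
C = 6.00 × 0.1903 = 1.14 mg/L.

1.14 mg/L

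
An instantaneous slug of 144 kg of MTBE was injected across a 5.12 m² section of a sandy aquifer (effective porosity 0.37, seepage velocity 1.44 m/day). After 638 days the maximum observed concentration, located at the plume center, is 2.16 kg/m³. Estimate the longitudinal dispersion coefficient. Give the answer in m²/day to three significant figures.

At the plume center C_max = M/(n_e·A·√(4πDt)), so D = M²/(4πt·(n_e·A·C_max)²).
n_e·A·C_max = 0.37 × 5.12 × 2.16 = 4.092 kg/m.
D = 144²/(4π × 638 × 4.092²) = 0.154 m²/day.

0.154 m²/day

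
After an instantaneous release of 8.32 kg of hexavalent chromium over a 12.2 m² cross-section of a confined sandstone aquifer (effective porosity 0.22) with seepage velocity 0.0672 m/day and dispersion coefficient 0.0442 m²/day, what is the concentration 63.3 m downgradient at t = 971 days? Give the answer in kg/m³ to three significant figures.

0.131 kg/m³

For an instantaneous plane source, C(x,t) = M/(n_e·A·√(4πDt)) · exp(−(x−vt)²/(4Dt)), with n_e·A the pore (flow) area.
Plume center vt = 0.0672 × 971 = 65.2512 m, so the well at 63.3 m is 1.9512 m upgradient of the peak.
√(4πDt) = 23.22 m, giving peak height M/(n_e·A·√(4πDt)) = 8.32/(0.22 × 12.2 × 23.22) = 0.1335 kg/m³.
(x−vt)²/(4Dt) = (-1.9512)²/(4 × 0.0442 × 971) = 0.02218; exp(−0.02218) = 0.9781.
C = 0.1335 × 0.9781 = 0.131 kg/m³.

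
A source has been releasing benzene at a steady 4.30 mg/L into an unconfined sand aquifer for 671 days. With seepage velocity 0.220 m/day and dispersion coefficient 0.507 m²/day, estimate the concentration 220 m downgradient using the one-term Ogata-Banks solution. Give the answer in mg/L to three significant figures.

0.0119 mg/L

For a continuous step input, C/C₀ ≈ ½·erfc((x−vt)/(2√(Dt))).
vt = 0.220 × 671 = 147.62 m and 2√(Dt) = 2√(0.507 × 671) = 36.89 m.
Argument (x−vt)/(2√(Dt)) = (220 − 147.62)/36.89 = 1.962; ½·erfc(1.962) = 0.002763.
C = 4.30 × 0.002763 = 0.0119 mg/L.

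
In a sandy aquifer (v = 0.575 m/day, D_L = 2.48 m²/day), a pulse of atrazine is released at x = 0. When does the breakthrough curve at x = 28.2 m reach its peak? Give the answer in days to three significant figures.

For the 1D instantaneous-source solution, setting ∂C/∂t = 0 at fixed x gives v²t² + 2Dt − x² = 0, so t = (√(D² + v²x²) − D)/v².
√(D² + v²x²) = √(2.48² + 0.575² × 28.2²) = 16.40; v² = 0.330625.
t = (16.40 − 2.48)/0.330625 = 42.1 days (vs. the pure-advection estimate x/v = 49.0 d).

42.1 days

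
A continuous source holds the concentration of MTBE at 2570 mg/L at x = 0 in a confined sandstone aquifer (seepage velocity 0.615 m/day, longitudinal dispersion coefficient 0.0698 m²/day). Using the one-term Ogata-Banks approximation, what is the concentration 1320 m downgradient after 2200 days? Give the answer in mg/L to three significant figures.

2490 mg/L

For a continuous step input, C/C₀ ≈ ½·erfc((x−vt)/(2√(Dt))).
vt = 0.615 × 2200 = 1353 m and 2√(Dt) = 2√(0.0698 × 2200) = 24.78 m.
Argument (x−vt)/(2√(Dt)) = (1320 − 1353)/24.78 = -1.332; ½·erfc(-1.332) = 0.9702.
C = 2570 × 0.9702 = 2490 mg/L.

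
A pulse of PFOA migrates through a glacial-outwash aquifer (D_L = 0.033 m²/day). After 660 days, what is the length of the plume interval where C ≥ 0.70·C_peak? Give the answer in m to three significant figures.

11.1 m

The plume is Gaussian with σ = √(2Dt) = √(2 × 0.033 × 660) = 6.600 m.
C/C_peak = exp(−Δx²/(2σ²)) = 0.70 ⇒ Δx = σ·√(−2 ln 0.70) = 6.600 × 0.8446 = 5.574 m.
Width = 2Δx = 11.1 m.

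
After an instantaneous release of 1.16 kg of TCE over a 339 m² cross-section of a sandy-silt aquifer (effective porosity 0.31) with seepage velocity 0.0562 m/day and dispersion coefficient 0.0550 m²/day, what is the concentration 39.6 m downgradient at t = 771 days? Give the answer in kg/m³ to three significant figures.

0.000441 kg/m³

For an instantaneous plane source, C(x,t) = M/(n_e·A·√(4πDt)) · exp(−(x−vt)²/(4Dt)), with n_e·A the pore (flow) area.
Plume center vt = 0.0562 × 771 = 43.3302 m, so the well at 39.6 m is 3.7302 m upgradient of the peak.
√(4πDt) = 23.08 m, giving peak height M/(n_e·A·√(4πDt)) = 1.16/(0.31 × 339 × 23.08) = 0.0004783 kg/m³.
(x−vt)²/(4Dt) = (-3.7302)²/(4 × 0.0550 × 771) = 0.08203; exp(−0.08203) = 0.9212.
C = 0.0004783 × 0.9212 = 0.000441 kg/m³.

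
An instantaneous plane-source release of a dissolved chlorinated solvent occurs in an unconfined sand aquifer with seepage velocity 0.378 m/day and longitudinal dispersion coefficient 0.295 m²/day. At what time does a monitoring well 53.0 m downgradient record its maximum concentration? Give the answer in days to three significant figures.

For the 1D instantaneous-source solution, setting ∂C/∂t = 0 at fixed x gives v²t² + 2Dt − x² = 0, so t = (√(D² + v²x²) − D)/v².
√(D² + v²x²) = √(0.295² + 0.378² × 53.0²) = 20.04; v² = 0.142884.
t = (20.04 − 0.295)/0.142884 = 138 days (vs. the pure-advection estimate x/v = 140 d).

138 days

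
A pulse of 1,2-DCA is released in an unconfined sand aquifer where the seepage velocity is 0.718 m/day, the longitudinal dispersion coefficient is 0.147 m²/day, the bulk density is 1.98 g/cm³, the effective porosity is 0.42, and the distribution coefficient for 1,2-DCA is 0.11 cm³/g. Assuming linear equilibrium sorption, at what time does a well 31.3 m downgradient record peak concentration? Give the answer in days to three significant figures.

Retardation factor R = 1 + ρ_b·K_d/n = 1 + 1.98 × 0.11/0.42 = 1.519.
Sorption retards both mechanisms: v_R = v/R = 0.4727 m/day, D_R = D/R = 0.09677 m²/day.
Peak time from v_R²t² + 2D_R t − x² = 0: t = (√(D_R² + v_R²x²) − D_R)/v_R².
√(D_R² + v_R²x²) = √(0.09677² + 0.4727² × 31.3²) = 14.80; v_R² = 0.2234.
t = (14.80 − 0.09677)/0.2234 = 65.8 days.

65.8 days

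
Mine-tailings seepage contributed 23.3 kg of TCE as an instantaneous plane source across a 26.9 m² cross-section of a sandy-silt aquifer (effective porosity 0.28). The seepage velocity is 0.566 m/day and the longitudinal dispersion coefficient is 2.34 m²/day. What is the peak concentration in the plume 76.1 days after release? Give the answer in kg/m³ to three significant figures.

The peak of an instantaneous 1D plume sits at x = vt; there the Gaussian factor is 1 and C_max = M/(n_e·A·√(4πDt)), where n_e·A is the pore area the mass is dissolved in.
√(4πDt) = √(4π × 2.34 × 76.1) = 47.30 m, so C_max = 23.3/(0.28 × 26.9 × 47.30) = 0.0654 kg/m³.

0.0654 kg/m³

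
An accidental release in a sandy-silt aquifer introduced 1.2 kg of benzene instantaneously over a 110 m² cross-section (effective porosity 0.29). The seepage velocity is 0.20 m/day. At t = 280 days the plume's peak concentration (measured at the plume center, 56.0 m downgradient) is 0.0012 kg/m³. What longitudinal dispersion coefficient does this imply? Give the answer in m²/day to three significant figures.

0.279 m²/day

At the plume center C_max = M/(n_e·A·√(4πDt)), so D = M²/(4πt·(n_e·A·C_max)²).
n_e·A·C_max = 0.29 × 110 × 0.0012 = 0.03828 kg/m.
D = 1.2²/(4π × 280 × 0.03828²) = 0.279 m²/day.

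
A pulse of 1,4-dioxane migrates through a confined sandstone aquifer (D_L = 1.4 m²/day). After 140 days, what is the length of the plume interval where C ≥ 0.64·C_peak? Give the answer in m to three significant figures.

37.4 m

The plume is Gaussian with σ = √(2Dt) = √(2 × 1.4 × 140) = 19.80 m.
C/C_peak = exp(−Δx²/(2σ²)) = 0.64 ⇒ Δx = σ·√(−2 ln 0.64) = 19.80 × 0.9448 = 18.71 m.
Width = 2Δx = 37.4 m.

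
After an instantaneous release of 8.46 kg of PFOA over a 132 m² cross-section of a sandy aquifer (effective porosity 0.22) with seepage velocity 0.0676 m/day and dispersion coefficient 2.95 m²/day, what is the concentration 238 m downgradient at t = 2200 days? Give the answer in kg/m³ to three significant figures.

0.000750 kg/m³

For an instantaneous plane source, C(x,t) = M/(n_e·A·√(4πDt)) · exp(−(x−vt)²/(4Dt)), with n_e·A the pore (flow) area.
Plume center vt = 0.0676 × 2200 = 148.72 m, so the well at 238 m is 89.28 m downgradient of the peak.
√(4πDt) = 285.6 m, giving peak height M/(n_e·A·√(4πDt)) = 8.46/(0.22 × 132 × 285.6) = 0.001020 kg/m³.
(x−vt)²/(4Dt) = (89.28)²/(4 × 2.95 × 2200) = 0.3070; exp(−0.3070) = 0.7357.
C = 0.001020 × 0.7357 = 0.000750 kg/m³.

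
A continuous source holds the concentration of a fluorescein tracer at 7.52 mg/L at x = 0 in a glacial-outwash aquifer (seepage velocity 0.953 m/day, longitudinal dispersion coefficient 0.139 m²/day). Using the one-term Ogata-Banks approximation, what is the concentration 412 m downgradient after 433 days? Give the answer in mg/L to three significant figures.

For a continuous step input, C/C₀ ≈ ½·erfc((x−vt)/(2√(Dt))).
vt = 0.953 × 433 = 412.649 m and 2√(Dt) = 2√(0.139 × 433) = 15.52 m.
Argument (x−vt)/(2√(Dt)) = (412 − 412.649)/15.52 = -0.04182; ½·erfc(-0.04182) = 0.5236.
C = 7.52 × 0.5236 = 3.94 mg/L.

3.94 mg/L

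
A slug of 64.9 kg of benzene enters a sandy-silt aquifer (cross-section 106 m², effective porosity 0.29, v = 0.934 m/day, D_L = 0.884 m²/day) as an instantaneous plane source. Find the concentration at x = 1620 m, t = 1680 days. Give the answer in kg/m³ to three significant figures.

For an instantaneous plane source, C(x,t) = M/(n_e·A·√(4πDt)) · exp(−(x−vt)²/(4Dt)), with n_e·A the pore (flow) area.
Plume center vt = 0.934 × 1680 = 1569.12 m, so the well at 1620 m is 50.88 m downgradient of the peak.
√(4πDt) = 136.6 m, giving peak height M/(n_e·A·√(4πDt)) = 64.9/(0.29 × 106 × 136.6) = 0.01546 kg/m³.
(x−vt)²/(4Dt) = (50.88)²/(4 × 0.884 × 1680) = 0.4358; exp(−0.4358) = 0.6467.
C = 0.01546 × 0.6467 = 0.0100 kg/m³.

0.0100 kg/m³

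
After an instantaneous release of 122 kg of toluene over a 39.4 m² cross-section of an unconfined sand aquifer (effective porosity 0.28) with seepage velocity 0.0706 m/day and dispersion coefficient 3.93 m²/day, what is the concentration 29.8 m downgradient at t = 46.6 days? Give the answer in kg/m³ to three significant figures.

0.0883 kg/m³

For an instantaneous plane source, C(x,t) = M/(n_e·A·√(4πDt)) · exp(−(x−vt)²/(4Dt)), with n_e·A the pore (flow) area.
Plume center vt = 0.0706 × 46.6 = 3.28996 m, so the well at 29.8 m is 26.51004 m downgradient of the peak.
√(4πDt) = 47.97 m, giving peak height M/(n_e·A·√(4πDt)) = 122/(0.28 × 39.4 × 47.97) = 0.2305 kg/m³.
(x−vt)²/(4Dt) = (26.51004)²/(4 × 3.93 × 46.6) = 0.9594; exp(−0.9594) = 0.3831.
C = 0.2305 × 0.3831 = 0.0883 kg/m³.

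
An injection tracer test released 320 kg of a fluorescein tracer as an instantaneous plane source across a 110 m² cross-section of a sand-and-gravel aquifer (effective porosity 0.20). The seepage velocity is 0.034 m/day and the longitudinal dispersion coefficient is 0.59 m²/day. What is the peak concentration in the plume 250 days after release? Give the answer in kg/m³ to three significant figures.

0.338 kg/m³

The peak of an instantaneous 1D plume sits at x = vt; there the Gaussian factor is 1 and C_max = M/(n_e·A·√(4πDt)), where n_e·A is the pore area the mass is dissolved in.
√(4πDt) = √(4π × 0.59 × 250) = 43.05 m, so C_max = 320/(0.20 × 110 × 43.05) = 0.338 kg/m³.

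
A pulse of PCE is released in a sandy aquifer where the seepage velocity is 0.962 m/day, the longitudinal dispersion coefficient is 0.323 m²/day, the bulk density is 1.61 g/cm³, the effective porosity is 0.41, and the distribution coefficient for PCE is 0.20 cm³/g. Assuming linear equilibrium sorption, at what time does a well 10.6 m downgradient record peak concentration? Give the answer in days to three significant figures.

Retardation factor R = 1 + ρ_b·K_d/n = 1 + 1.61 × 0.20/0.41 = 1.785.
Sorption retards both mechanisms: v_R = v/R = 0.5389 m/day, D_R = D/R = 0.1810 m²/day.
Peak time from v_R²t² + 2D_R t − x² = 0: t = (√(D_R² + v_R²x²) − D_R)/v_R².
√(D_R² + v_R²x²) = √(0.1810² + 0.5389² × 10.6²) = 5.715; v_R² = 0.2904.
t = (5.715 − 0.1810)/0.2904 = 19.1 days.

19.1 days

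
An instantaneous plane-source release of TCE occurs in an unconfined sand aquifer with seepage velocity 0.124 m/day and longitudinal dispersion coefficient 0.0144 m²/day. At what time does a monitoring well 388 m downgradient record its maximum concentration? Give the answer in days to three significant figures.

For the 1D instantaneous-source solution, setting ∂C/∂t = 0 at fixed x gives v²t² + 2Dt − x² = 0, so t = (√(D² + v²x²) − D)/v².
√(D² + v²x²) = √(0.0144² + 0.124² × 388²) = 48.11; v² = 0.015376.
t = (48.11 − 0.0144)/0.015376 = 3130 days (vs. the pure-advection estimate x/v = 3130 d).

3130 days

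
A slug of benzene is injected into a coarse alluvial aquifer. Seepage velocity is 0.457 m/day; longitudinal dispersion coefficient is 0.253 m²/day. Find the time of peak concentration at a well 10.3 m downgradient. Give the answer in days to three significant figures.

21.4 days

For the 1D instantaneous-source solution, setting ∂C/∂t = 0 at fixed x gives v²t² + 2Dt − x² = 0, so t = (√(D² + v²x²) − D)/v².
√(D² + v²x²) = √(0.253² + 0.457² × 10.3²) = 4.714; v² = 0.208849.
t = (4.714 − 0.253)/0.208849 = 21.4 days (vs. the pure-advection estimate x/v = 22.5 d).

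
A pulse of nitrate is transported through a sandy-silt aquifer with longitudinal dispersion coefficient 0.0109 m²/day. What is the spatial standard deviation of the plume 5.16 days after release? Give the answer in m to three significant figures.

0.335 m

Dispersive spreading gives a Gaussian with σ² = 2Dt; advection only shifts the center.
σ = √(2 × 0.0109 × 5.16) = 0.335 m.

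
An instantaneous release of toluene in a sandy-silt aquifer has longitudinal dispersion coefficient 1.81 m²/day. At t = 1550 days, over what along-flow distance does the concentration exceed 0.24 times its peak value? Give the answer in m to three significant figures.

The plume is Gaussian with σ = √(2Dt) = √(2 × 1.81 × 1550) = 74.91 m.
C/C_peak = exp(−Δx²/(2σ²)) = 0.24 ⇒ Δx = σ·√(−2 ln 0.24) = 74.91 × 1.689 = 126.5 m.
Width = 2Δx = 253 m.

253 m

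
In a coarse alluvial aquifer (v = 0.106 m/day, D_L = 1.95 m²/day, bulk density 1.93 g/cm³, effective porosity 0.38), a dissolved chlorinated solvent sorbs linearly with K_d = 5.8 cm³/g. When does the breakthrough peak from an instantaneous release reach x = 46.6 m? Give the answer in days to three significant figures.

9110 days

Retardation factor R = 1 + ρ_b·K_d/n = 1 + 1.93 × 5.8/0.38 = 30.46.
Sorption retards both mechanisms: v_R = v/R = 0.003480 m/day, D_R = D/R = 0.06402 m²/day.
Peak time from v_R²t² + 2D_R t − x² = 0: t = (√(D_R² + v_R²x²) − D_R)/v_R².
√(D_R² + v_R²x²) = √(0.06402² + 0.003480² × 46.6²) = 0.1743; v_R² = 1.211e-05.
t = (0.1743 − 0.06402)/1.211e-05 = 9110 days.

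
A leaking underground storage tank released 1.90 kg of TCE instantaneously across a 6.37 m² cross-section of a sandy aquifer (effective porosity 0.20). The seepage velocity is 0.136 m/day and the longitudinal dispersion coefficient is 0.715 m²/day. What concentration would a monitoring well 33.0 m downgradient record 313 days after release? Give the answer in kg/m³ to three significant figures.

For an instantaneous plane source, C(x,t) = M/(n_e·A·√(4πDt)) · exp(−(x−vt)²/(4Dt)), with n_e·A the pore (flow) area.
Plume center vt = 0.136 × 313 = 42.568 m, so the well at 33.0 m is 9.568 m upgradient of the peak.
√(4πDt) = 53.03 m, giving peak height M/(n_e·A·√(4πDt)) = 1.90/(0.20 × 6.37 × 53.03) = 0.02812 kg/m³.
(x−vt)²/(4Dt) = (-9.568)²/(4 × 0.715 × 313) = 0.1023; exp(−0.1023) = 0.9028.
C = 0.02812 × 0.9028 = 0.0254 kg/m³.

0.0254 kg/m³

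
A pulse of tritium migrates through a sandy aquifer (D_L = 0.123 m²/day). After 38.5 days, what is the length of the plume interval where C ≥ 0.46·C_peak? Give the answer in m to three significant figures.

The plume is Gaussian with σ = √(2Dt) = √(2 × 0.123 × 38.5) = 3.077 m.
C/C_peak = exp(−Δx²/(2σ²)) = 0.46 ⇒ Δx = σ·√(−2 ln 0.46) = 3.077 × 1.246 = 3.834 m.
Width = 2Δx = 7.67 m.

7.67 m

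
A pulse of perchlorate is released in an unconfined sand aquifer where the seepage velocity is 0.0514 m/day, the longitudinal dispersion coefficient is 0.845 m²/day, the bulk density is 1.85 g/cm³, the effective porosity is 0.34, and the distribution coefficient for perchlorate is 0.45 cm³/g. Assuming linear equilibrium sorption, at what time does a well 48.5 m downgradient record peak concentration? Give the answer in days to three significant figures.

Retardation factor R = 1 + ρ_b·K_d/n = 1 + 1.85 × 0.45/0.34 = 3.449.
Sorption retards both mechanisms: v_R = v/R = 0.01490 m/day, D_R = D/R = 0.2450 m²/day.
Peak time from v_R²t² + 2D_R t − x² = 0: t = (√(D_R² + v_R²x²) − D_R)/v_R².
√(D_R² + v_R²x²) = √(0.2450² + 0.01490² × 48.5²) = 0.7631; v_R² = 0.0002220.
t = (0.7631 − 0.2450)/0.0002220 = 2330 days.

2330 days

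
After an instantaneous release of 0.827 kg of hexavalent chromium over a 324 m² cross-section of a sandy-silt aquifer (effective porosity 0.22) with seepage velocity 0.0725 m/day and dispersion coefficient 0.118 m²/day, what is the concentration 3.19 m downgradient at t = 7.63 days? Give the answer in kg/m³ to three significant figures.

For an instantaneous plane source, C(x,t) = M/(n_e·A·√(4πDt)) · exp(−(x−vt)²/(4Dt)), with n_e·A the pore (flow) area.
Plume center vt = 0.0725 × 7.63 = 0.553175 m, so the well at 3.19 m is 2.636825 m downgradient of the peak.
√(4πDt) = 3.364 m, giving peak height M/(n_e·A·√(4πDt)) = 0.827/(0.22 × 324 × 3.364) = 0.003449 kg/m³.
(x−vt)²/(4Dt) = (2.636825)²/(4 × 0.118 × 7.63) = 1.931; exp(−1.931) = 0.1450.
C = 0.003449 × 0.1450 = 0.000500 kg/m³.

0.000500 kg/m³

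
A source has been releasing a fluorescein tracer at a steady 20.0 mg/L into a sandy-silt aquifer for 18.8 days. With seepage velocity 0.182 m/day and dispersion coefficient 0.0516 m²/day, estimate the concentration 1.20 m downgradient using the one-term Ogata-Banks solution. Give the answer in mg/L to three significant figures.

For a continuous step input, C/C₀ ≈ ½·erfc((x−vt)/(2√(Dt))).
vt = 0.182 × 18.8 = 3.4216 m and 2√(Dt) = 2√(0.0516 × 18.8) = 1.970 m.
Argument (x−vt)/(2√(Dt)) = (1.20 − 3.4216)/1.970 = -1.128; ½·erfc(-1.128) = 0.9447.
C = 20.0 × 0.9447 = 18.9 mg/L.

18.9 mg/L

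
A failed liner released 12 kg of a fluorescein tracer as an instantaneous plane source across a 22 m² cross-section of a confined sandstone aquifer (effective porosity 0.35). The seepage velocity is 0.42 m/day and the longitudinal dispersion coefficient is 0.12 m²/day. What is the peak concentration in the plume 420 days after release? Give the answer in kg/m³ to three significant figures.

0.0619 kg/m³

The peak of an instantaneous 1D plume sits at x = vt; there the Gaussian factor is 1 and C_max = M/(n_e·A·√(4πDt)), where n_e·A is the pore area the mass is dissolved in.
√(4πDt) = √(4π × 0.12 × 420) = 25.17 m, so C_max = 12/(0.35 × 22 × 25.17) = 0.0619 kg/m³.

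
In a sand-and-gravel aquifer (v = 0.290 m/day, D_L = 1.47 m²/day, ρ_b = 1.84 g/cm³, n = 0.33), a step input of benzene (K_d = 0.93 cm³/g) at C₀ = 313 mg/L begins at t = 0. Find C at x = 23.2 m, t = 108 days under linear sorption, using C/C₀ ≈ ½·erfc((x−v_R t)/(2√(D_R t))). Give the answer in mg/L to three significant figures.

1.78 mg/L

Retardation factor R = 1 + ρ_b·K_d/n = 1 + 1.84 × 0.93/0.33 = 6.185.
Sorption retards both mechanisms: v_R = v/R = 0.04689 m/day, D_R = D/R = 0.2377 m²/day.
v_R·t = 0.04689 × 108 = 5.06412 m; 2√(D_R t) = 10.13 m; argument = (23.2 − 5.06412)/10.13 = 1.790.
C = C₀ × ½·erfc(1.790) = 313 × 0.005680 = 1.78 mg/L.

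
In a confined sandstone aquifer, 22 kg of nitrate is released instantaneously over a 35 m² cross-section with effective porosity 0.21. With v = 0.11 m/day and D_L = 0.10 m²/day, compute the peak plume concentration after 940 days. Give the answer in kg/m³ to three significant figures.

0.0871 kg/m³

The peak of an instantaneous 1D plume sits at x = vt; there the Gaussian factor is 1 and C_max = M/(n_e·A·√(4πDt)), where n_e·A is the pore area the mass is dissolved in.
√(4πDt) = √(4π × 0.10 × 940) = 34.37 m, so C_max = 22/(0.21 × 35 × 34.37) = 0.0871 kg/m³.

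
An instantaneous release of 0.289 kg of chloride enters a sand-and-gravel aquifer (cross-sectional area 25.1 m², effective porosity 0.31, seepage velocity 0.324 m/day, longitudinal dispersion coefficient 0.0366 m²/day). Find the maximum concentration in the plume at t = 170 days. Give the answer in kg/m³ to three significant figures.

The peak of an instantaneous 1D plume sits at x = vt; there the Gaussian factor is 1 and C_max = M/(n_e·A·√(4πDt)), where n_e·A is the pore area the mass is dissolved in.
√(4πDt) = √(4π × 0.0366 × 170) = 8.842 m, so C_max = 0.289/(0.31 × 25.1 × 8.842) = 0.00420 kg/m³.

0.00420 kg/m³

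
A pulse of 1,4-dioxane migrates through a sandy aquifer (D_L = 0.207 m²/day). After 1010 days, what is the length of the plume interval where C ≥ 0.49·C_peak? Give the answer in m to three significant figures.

The plume is Gaussian with σ = √(2Dt) = √(2 × 0.207 × 1010) = 20.45 m.
C/C_peak = exp(−Δx²/(2σ²)) = 0.49 ⇒ Δx = σ·√(−2 ln 0.49) = 20.45 × 1.194 = 24.42 m.
Width = 2Δx = 48.8 m.

48.8 m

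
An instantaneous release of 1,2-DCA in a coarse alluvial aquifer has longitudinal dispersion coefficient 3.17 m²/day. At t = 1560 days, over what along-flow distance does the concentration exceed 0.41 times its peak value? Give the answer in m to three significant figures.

266 m

The plume is Gaussian with σ = √(2Dt) = √(2 × 3.17 × 1560) = 99.45 m.
C/C_peak = exp(−Δx²/(2σ²)) = 0.41 ⇒ Δx = σ·√(−2 ln 0.41) = 99.45 × 1.335 = 132.8 m.
Width = 2Δx = 266 m.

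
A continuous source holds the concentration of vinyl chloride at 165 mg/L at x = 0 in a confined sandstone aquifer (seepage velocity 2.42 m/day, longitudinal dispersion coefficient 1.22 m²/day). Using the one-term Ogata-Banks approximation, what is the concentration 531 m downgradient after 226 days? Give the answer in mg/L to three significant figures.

124 mg/L

For a continuous step input, C/C₀ ≈ ½·erfc((x−vt)/(2√(Dt))).
vt = 2.42 × 226 = 546.92 m and 2√(Dt) = 2√(1.22 × 226) = 33.21 m.
Argument (x−vt)/(2√(Dt)) = (531 − 546.92)/33.21 = -0.4794; ½·erfc(-0.4794) = 0.7511.
C = 165 × 0.7511 = 124 mg/L.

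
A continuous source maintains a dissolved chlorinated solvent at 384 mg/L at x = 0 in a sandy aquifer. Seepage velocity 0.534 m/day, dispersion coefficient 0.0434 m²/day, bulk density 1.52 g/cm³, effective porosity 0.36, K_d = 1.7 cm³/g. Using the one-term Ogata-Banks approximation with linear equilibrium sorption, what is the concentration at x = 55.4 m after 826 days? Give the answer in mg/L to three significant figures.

119 mg/L

Retardation factor R = 1 + ρ_b·K_d/n = 1 + 1.52 × 1.7/0.36 = 8.178.
Sorption retards both mechanisms: v_R = v/R = 0.06530 m/day, D_R = D/R = 0.005307 m²/day.
v_R·t = 0.06530 × 826 = 53.9378 m; 2√(D_R t) = 4.187 m; argument = (55.4 − 53.9378)/4.187 = 0.3492.
C = C₀ × ½·erfc(0.3492) = 384 × 0.3107 = 119 mg/L.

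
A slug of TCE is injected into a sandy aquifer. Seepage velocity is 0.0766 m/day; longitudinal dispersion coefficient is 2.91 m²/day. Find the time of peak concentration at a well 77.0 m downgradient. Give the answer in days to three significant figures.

For the 1D instantaneous-source solution, setting ∂C/∂t = 0 at fixed x gives v²t² + 2Dt − x² = 0, so t = (√(D² + v²x²) − D)/v².
√(D² + v²x²) = √(2.91² + 0.0766² × 77.0²) = 6.577; v² = 0.00586756.
t = (6.577 − 2.91)/0.00586756 = 625 days (vs. the pure-advection estimate x/v = 1010 d).

625 days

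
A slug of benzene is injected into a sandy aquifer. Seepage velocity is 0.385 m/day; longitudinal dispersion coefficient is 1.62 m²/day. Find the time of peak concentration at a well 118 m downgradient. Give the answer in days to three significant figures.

296 days

For the 1D instantaneous-source solution, setting ∂C/∂t = 0 at fixed x gives v²t² + 2Dt − x² = 0, so t = (√(D² + v²x²) − D)/v².
√(D² + v²x²) = √(1.62² + 0.385² × 118²) = 45.46; v² = 0.148225.
t = (45.46 − 1.62)/0.148225 = 296 days (vs. the pure-advection estimate x/v = 306 d).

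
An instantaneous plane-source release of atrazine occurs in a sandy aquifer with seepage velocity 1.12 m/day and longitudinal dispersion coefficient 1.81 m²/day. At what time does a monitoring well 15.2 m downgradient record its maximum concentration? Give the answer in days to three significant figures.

12.2 days

For the 1D instantaneous-source solution, setting ∂C/∂t = 0 at fixed x gives v²t² + 2Dt − x² = 0, so t = (√(D² + v²x²) − D)/v².
√(D² + v²x²) = √(1.81² + 1.12² × 15.2²) = 17.12; v² = 1.2544.
t = (17.12 − 1.81)/1.2544 = 12.2 days (vs. the pure-advection estimate x/v = 13.6 d).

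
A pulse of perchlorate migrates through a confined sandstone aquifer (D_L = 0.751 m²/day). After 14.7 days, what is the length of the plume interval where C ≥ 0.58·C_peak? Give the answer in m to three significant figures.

The plume is Gaussian with σ = √(2Dt) = √(2 × 0.751 × 14.7) = 4.699 m.
C/C_peak = exp(−Δx²/(2σ²)) = 0.58 ⇒ Δx = σ·√(−2 ln 0.58) = 4.699 × 1.044 = 4.906 m.
Width = 2Δx = 9.81 m.

9.81 m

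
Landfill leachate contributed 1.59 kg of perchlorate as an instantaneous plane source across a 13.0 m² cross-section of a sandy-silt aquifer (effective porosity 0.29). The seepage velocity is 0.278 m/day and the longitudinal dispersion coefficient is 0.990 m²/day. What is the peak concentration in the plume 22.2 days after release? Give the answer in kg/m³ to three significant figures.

The peak of an instantaneous 1D plume sits at x = vt; there the Gaussian factor is 1 and C_max = M/(n_e·A·√(4πDt)), where n_e·A is the pore area the mass is dissolved in.
√(4πDt) = √(4π × 0.990 × 22.2) = 16.62 m, so C_max = 1.59/(0.29 × 13.0 × 16.62) = 0.0254 kg/m³.

0.0254 kg/m³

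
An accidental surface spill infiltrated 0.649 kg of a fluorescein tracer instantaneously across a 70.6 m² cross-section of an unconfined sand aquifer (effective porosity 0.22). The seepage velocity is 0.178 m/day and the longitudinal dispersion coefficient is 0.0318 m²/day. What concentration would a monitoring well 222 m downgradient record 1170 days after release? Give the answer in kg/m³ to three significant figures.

0.000543 kg/m³

For an instantaneous plane source, C(x,t) = M/(n_e·A·√(4πDt)) · exp(−(x−vt)²/(4Dt)), with n_e·A the pore (flow) area.
Plume center vt = 0.178 × 1170 = 208.26 m, so the well at 222 m is 13.74 m downgradient of the peak.
√(4πDt) = 21.62 m, giving peak height M/(n_e·A·√(4πDt)) = 0.649/(0.22 × 70.6 × 21.62) = 0.001933 kg/m³.
(x−vt)²/(4Dt) = (13.74)²/(4 × 0.0318 × 1170) = 1.269; exp(−1.269) = 0.2811.
C = 0.001933 × 0.2811 = 0.000543 kg/m³.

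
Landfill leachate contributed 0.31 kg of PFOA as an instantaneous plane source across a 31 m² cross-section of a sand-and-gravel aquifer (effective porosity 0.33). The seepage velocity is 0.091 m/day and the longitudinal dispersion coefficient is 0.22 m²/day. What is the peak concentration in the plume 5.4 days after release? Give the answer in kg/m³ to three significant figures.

The peak of an instantaneous 1D plume sits at x = vt; there the Gaussian factor is 1 and C_max = M/(n_e·A·√(4πDt)), where n_e·A is the pore area the mass is dissolved in.
√(4πDt) = √(4π × 0.22 × 5.4) = 3.864 m, so C_max = 0.31/(0.33 × 31 × 3.864) = 0.00784 kg/m³.

0.00784 kg/m³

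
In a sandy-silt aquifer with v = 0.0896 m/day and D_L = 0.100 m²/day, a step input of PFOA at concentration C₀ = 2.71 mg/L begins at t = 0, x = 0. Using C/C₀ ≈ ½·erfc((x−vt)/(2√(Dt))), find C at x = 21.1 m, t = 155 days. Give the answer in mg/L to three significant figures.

0.265 mg/L

For a continuous step input, C/C₀ ≈ ½·erfc((x−vt)/(2√(Dt))).
vt = 0.0896 × 155 = 13.888 m and 2√(Dt) = 2√(0.100 × 155) = 7.874 m.
Argument (x−vt)/(2√(Dt)) = (21.1 − 13.888)/7.874 = 0.9159; ½·erfc(0.9159) = 0.09761.
C = 2.71 × 0.09761 = 0.265 mg/L.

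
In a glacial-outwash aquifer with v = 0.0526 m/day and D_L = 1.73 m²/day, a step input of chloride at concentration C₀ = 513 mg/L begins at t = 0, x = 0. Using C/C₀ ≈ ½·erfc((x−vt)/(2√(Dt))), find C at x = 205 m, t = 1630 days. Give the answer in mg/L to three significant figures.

For a continuous step input, C/C₀ ≈ ½·erfc((x−vt)/(2√(Dt))).
vt = 0.0526 × 1630 = 85.738 m and 2√(Dt) = 2√(1.73 × 1630) = 106.2 m.
Argument (x−vt)/(2√(Dt)) = (205 − 85.738)/106.2 = 1.123; ½·erfc(1.123) = 0.05612.
C = 513 × 0.05612 = 28.8 mg/L.

28.8 mg/L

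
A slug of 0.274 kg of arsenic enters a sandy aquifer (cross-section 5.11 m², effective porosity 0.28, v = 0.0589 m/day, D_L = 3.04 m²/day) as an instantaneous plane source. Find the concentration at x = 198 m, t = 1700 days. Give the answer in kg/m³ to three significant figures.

0.000473 kg/m³

For an instantaneous plane source, C(x,t) = M/(n_e·A·√(4πDt)) · exp(−(x−vt)²/(4Dt)), with n_e·A the pore (flow) area.
Plume center vt = 0.0589 × 1700 = 100.13 m, so the well at 198 m is 97.87 m downgradient of the peak.
√(4πDt) = 254.8 m, giving peak height M/(n_e·A·√(4πDt)) = 0.274/(0.28 × 5.11 × 254.8) = 0.0007516 kg/m³.
(x−vt)²/(4Dt) = (97.87)²/(4 × 3.04 × 1700) = 0.4634; exp(−0.4634) = 0.6291.
C = 0.0007516 × 0.6291 = 0.000473 kg/m³.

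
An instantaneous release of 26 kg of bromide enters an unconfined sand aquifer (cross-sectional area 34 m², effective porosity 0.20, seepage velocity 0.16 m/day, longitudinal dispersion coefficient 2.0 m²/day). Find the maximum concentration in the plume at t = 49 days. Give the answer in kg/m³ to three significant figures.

The peak of an instantaneous 1D plume sits at x = vt; there the Gaussian factor is 1 and C_max = M/(n_e·A·√(4πDt)), where n_e·A is the pore area the mass is dissolved in.
√(4πDt) = √(4π × 2.0 × 49) = 35.09 m, so C_max = 26/(0.20 × 34 × 35.09) = 0.109 kg/m³.

0.109 kg/m³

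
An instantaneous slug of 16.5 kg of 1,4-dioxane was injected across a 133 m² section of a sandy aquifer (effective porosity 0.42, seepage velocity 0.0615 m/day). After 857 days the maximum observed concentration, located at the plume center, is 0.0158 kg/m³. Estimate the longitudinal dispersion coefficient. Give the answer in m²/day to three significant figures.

0.0325 m²/day

At the plume center C_max = M/(n_e·A·√(4πDt)), so D = M²/(4πt·(n_e·A·C_max)²).
n_e·A·C_max = 0.42 × 133 × 0.0158 = 0.8826 kg/m.
D = 16.5²/(4π × 857 × 0.8826²) = 0.0325 m²/day.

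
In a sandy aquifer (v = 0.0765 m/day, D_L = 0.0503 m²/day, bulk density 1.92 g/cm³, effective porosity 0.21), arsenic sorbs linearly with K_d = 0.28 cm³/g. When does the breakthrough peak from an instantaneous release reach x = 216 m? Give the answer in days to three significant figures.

10000 days

Retardation factor R = 1 + ρ_b·K_d/n = 1 + 1.92 × 0.28/0.21 = 3.560.
Sorption retards both mechanisms: v_R = v/R = 0.02149 m/day, D_R = D/R = 0.01413 m²/day.
Peak time from v_R²t² + 2D_R t − x² = 0: t = (√(D_R² + v_R²x²) − D_R)/v_R².
√(D_R² + v_R²x²) = √(0.01413² + 0.02149² × 216²) = 4.642; v_R² = 0.0004618.
t = (4.642 − 0.01413)/0.0004618 = 10000 days.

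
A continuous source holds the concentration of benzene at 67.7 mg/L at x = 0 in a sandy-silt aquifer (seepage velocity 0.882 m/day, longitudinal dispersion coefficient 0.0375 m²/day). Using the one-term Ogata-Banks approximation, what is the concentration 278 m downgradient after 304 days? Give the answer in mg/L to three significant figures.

1.31 mg/L

For a continuous step input, C/C₀ ≈ ½·erfc((x−vt)/(2√(Dt))).
vt = 0.882 × 304 = 268.128 m and 2√(Dt) = 2√(0.0375 × 304) = 6.753 m.
Argument (x−vt)/(2√(Dt)) = (278 − 268.128)/6.753 = 1.462; ½·erfc(1.462) = 0.01934.
C = 67.7 × 0.01934 = 1.31 mg/L.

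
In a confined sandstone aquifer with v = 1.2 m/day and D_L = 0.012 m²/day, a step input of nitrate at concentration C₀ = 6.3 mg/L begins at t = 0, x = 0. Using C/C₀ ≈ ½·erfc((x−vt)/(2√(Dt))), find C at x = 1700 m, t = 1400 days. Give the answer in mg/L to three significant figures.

0.00176 mg/L

For a continuous step input, C/C₀ ≈ ½·erfc((x−vt)/(2√(Dt))).
vt = 1.2 × 1400 = 1680 m and 2√(Dt) = 2√(0.012 × 1400) = 8.198 m.
Argument (x−vt)/(2√(Dt)) = (1700 − 1680)/8.198 = 2.440; ½·erfc(2.440) = 0.0002796.
C = 6.3 × 0.0002796 = 0.00176 mg/L.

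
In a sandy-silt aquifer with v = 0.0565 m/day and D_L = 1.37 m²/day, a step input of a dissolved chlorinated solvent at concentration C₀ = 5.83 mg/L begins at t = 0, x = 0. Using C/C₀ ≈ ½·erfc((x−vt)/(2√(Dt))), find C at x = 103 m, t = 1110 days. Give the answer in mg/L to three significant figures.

For a continuous step input, C/C₀ ≈ ½·erfc((x−vt)/(2√(Dt))).
vt = 0.0565 × 1110 = 62.715 m and 2√(Dt) = 2√(1.37 × 1110) = 77.99 m.
Argument (x−vt)/(2√(Dt)) = (103 − 62.715)/77.99 = 0.5165; ½·erfc(0.5165) = 0.2326.
C = 5.83 × 0.2326 = 1.36 mg/L.

1.36 mg/L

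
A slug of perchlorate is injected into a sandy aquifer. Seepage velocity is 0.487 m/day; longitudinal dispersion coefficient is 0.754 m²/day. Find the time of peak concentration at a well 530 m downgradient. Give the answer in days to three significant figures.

For the 1D instantaneous-source solution, setting ∂C/∂t = 0 at fixed x gives v²t² + 2Dt − x² = 0, so t = (√(D² + v²x²) − D)/v².
√(D² + v²x²) = √(0.754² + 0.487² × 530²) = 258.1; v² = 0.237169.
t = (258.1 − 0.754)/0.237169 = 1090 days (vs. the pure-advection estimate x/v = 1090 d).

1090 days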